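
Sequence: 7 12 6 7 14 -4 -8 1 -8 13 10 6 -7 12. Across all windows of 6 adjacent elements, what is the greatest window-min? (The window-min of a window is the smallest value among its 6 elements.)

-4

(7, 12, 6, 7, 14, -4) → min -4
(12, 6, 7, 14, -4, -8) → min -8
(6, 7, 14, -4, -8, 1) → min -8
(7, 14, -4, -8, 1, -8) → min -8
(14, -4, -8, 1, -8, 13) → min -8
(-4, -8, 1, -8, 13, 10) → min -8
(-8, 1, -8, 13, 10, 6) → min -8
(1, -8, 13, 10, 6, -7) → min -8
(-8, 13, 10, 6, -7, 12) → min -8
Greatest of these is -4.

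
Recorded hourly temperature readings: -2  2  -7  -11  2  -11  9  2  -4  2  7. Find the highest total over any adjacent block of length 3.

7

-2 2 -7 → sum -7
2 -7 -11 → sum -16
-7 -11 2 → sum -16
-11 2 -11 → sum -20
2 -11 9 → sum 0
-11 9 2 → sum 0
9 2 -4 → sum 7
2 -4 2 → sum 0
-4 2 7 → sum 5
Highest of these is 7.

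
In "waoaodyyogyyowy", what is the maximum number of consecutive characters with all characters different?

4

add w: [w] len 1
add a: [w, a] len 2
add o: [w, a, o] len 3
add a (repeat a, move left end past it): [o, a] len 2
add o (repeat o, move left end past it): [a, o] len 2
add d: [a, o, d] len 3
add y: [a, o, d, y] len 4
add y (repeat y, move left end past it): [y] len 1
add o: [y, o] len 2
add g: [y, o, g] len 3
add y (repeat y, move left end past it): [o, g, y] len 3
add y (repeat y, move left end past it): [y] len 1
add o: [y, o] len 2
add w: [y, o, w] len 3
add y (repeat y, move left end past it): [o, w, y] len 3
Longest all-distinct length: 4.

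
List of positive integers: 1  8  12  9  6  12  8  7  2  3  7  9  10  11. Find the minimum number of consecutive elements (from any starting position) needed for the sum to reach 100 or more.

13

Extend right; whenever the sum reaches 100, record the length and shrink from the left:
add 1: running sum 1 < 100
add 8: running sum 9 < 100
add 12: running sum 21 < 100
add 9: running sum 30 < 100
add 6: running sum 36 < 100
add 12: running sum 48 < 100
add 8: running sum 56 < 100
add 7: running sum 63 < 100
add 2: running sum 65 < 100
add 3: running sum 68 < 100
add 7: running sum 75 < 100
add 9: running sum 84 < 100
add 10: running sum 94 < 100
add 11: shortest ending here [8, 12, 9, 6, 12, 8, 7, 2, 3, 7, 9, 10, 11] sum 104, len 13
Shortest qualifying length: 13.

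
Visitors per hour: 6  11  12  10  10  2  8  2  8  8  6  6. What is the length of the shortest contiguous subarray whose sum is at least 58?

Extend right; whenever the sum reaches 58, record the length and shrink from the left:
add 6: running sum 6 < 58
add 11: running sum 17 < 58
add 12: running sum 29 < 58
add 10: running sum 39 < 58
add 10: running sum 49 < 58
add 2: running sum 51 < 58
add 8: shortest ending here [6, 11, 12, 10, 10, 2, 8] sum 59, len 7
add 2: shortest ending here [6, 11, 12, 10, 10, 2, 8, 2] sum 61, len 8
add 8: shortest ending here [11, 12, 10, 10, 2, 8, 2, 8] sum 63, len 8
add 8: shortest ending here [12, 10, 10, 2, 8, 2, 8, 8] sum 60, len 8
add 6: shortest ending here [12, 10, 10, 2, 8, 2, 8, 8, 6] sum 66, len 9
add 6: shortest ending here [10, 10, 2, 8, 2, 8, 8, 6, 6] sum 60, len 9
Shortest qualifying length: 7.

7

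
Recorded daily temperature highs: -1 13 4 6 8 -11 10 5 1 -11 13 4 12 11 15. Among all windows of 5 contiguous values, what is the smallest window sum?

(-1, 13, 4, 6, 8) → sum 30
(13, 4, 6, 8, -11) → sum 20
(4, 6, 8, -11, 10) → sum 17
(6, 8, -11, 10, 5) → sum 18
(8, -11, 10, 5, 1) → sum 13
(-11, 10, 5, 1, -11) → sum -6
(10, 5, 1, -11, 13) → sum 18
(5, 1, -11, 13, 4) → sum 12
(1, -11, 13, 4, 12) → sum 19
(-11, 13, 4, 12, 11) → sum 29
(13, 4, 12, 11, 15) → sum 55
Smallest of these is -6.

-6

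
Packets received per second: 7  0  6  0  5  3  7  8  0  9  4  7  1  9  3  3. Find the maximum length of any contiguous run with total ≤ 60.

13

[7] sum 7 len 1
[7, 0] sum 7 len 2
[7, 0, 6] sum 13 len 3
[7, 0, 6, 0] sum 13 len 4
[7, 0, 6, 0, 5] sum 18 len 5
[7, 0, 6, 0, 5, 3] sum 21 len 6
[7, 0, 6, 0, 5, 3, 7] sum 28 len 7
[7, 0, 6, 0, 5, 3, 7, 8] sum 36 len 8
[7, 0, 6, 0, 5, 3, 7, 8, 0] sum 36 len 9
[7, 0, 6, 0, 5, 3, 7, 8, 0, 9] sum 45 len 10
[7, 0, 6, 0, 5, 3, 7, 8, 0, 9, 4] sum 49 len 11
[7, 0, 6, 0, 5, 3, 7, 8, 0, 9, 4, 7] sum 56 len 12
[7, 0, 6, 0, 5, 3, 7, 8, 0, 9, 4, 7, 1] sum 57 len 13
[0, 6, 0, 5, 3, 7, 8, 0, 9, 4, 7, 1, 9] sum 59 len 13
[0, 5, 3, 7, 8, 0, 9, 4, 7, 1, 9, 3] sum 56 len 12
[0, 5, 3, 7, 8, 0, 9, 4, 7, 1, 9, 3, 3] sum 59 len 13
Longest length seen: 13.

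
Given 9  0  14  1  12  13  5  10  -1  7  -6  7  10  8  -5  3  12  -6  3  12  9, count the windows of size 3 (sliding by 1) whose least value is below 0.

11

[9, 0, 14] → min 0
[0, 14, 1] → min 0
[14, 1, 12] → min 1
[1, 12, 13] → min 1
[12, 13, 5] → min 5
[13, 5, 10] → min 5
[5, 10, -1] → min -1  < 0 ✓
[10, -1, 7] → min -1  < 0 ✓
[-1, 7, -6] → min -6  < 0 ✓
[7, -6, 7] → min -6  < 0 ✓
[-6, 7, 10] → min -6  < 0 ✓
[7, 10, 8] → min 7
[10, 8, -5] → min -5  < 0 ✓
[8, -5, 3] → min -5  < 0 ✓
[-5, 3, 12] → min -5  < 0 ✓
[3, 12, -6] → min -6  < 0 ✓
[12, -6, 3] → min -6  < 0 ✓
[-6, 3, 12] → min -6  < 0 ✓
[3, 12, 9] → min 3
11 windows satisfy the condition.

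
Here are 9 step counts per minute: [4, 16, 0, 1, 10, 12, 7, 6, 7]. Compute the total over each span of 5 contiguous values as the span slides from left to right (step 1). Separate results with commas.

[4, 16, 0, 1, 10] → sum 31
[16, 0, 1, 10, 12] → sum 39
[0, 1, 10, 12, 7] → sum 30
[1, 10, 12, 7, 6] → sum 36
[10, 12, 7, 6, 7] → sum 42

31, 39, 30, 36, 42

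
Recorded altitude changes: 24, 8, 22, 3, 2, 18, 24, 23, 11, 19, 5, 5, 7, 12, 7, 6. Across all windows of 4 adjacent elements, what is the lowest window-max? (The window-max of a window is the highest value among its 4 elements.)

24 8 22 3 → max 24
8 22 3 2 → max 22
22 3 2 18 → max 22
3 2 18 24 → max 24
2 18 24 23 → max 24
18 24 23 11 → max 24
24 23 11 19 → max 24
23 11 19 5 → max 23
11 19 5 5 → max 19
19 5 5 7 → max 19
5 5 7 12 → max 12
5 7 12 7 → max 12
7 12 7 6 → max 12
Lowest of these is 12.

12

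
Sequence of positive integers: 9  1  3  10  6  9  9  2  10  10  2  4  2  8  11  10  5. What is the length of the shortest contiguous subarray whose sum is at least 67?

add 9: running sum 9 < 67
add 1: running sum 10 < 67
add 3: running sum 13 < 67
add 10: running sum 23 < 67
add 6: running sum 29 < 67
add 9: running sum 38 < 67
add 9: running sum 47 < 67
add 2: running sum 49 < 67
add 10: running sum 59 < 67
add 10: shortest ending here [9, 1, 3, 10, 6, 9, 9, 2, 10, 10] sum 69, len 10
add 2: shortest ending here [9, 1, 3, 10, 6, 9, 9, 2, 10, 10, 2] sum 71, len 11
add 4: shortest ending here [9, 1, 3, 10, 6, 9, 9, 2, 10, 10, 2, 4] sum 75, len 12
add 2: shortest ending here [3, 10, 6, 9, 9, 2, 10, 10, 2, 4, 2] sum 67, len 11
add 8: shortest ending here [10, 6, 9, 9, 2, 10, 10, 2, 4, 2, 8] sum 72, len 11
add 11: shortest ending here [9, 9, 2, 10, 10, 2, 4, 2, 8, 11] sum 67, len 10
add 10: shortest ending here [9, 2, 10, 10, 2, 4, 2, 8, 11, 10] sum 68, len 10
add 5: shortest ending here [9, 2, 10, 10, 2, 4, 2, 8, 11, 10, 5] sum 73, len 11
Shortest qualifying length: 10.

10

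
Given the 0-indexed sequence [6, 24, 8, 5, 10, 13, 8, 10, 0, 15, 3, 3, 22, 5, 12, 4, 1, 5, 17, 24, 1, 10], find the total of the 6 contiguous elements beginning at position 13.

Elements at indices 13..18: 5, 12, 4, 1, 5, 17
sum(5, 12, 4, 1, 5, 17) = 44

44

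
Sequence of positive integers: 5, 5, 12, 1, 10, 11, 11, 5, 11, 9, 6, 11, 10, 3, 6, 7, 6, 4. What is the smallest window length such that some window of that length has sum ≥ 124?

add 5: running sum 5 < 124
add 5: running sum 10 < 124
add 12: running sum 22 < 124
add 1: running sum 23 < 124
add 10: running sum 33 < 124
add 11: running sum 44 < 124
add 11: running sum 55 < 124
add 5: running sum 60 < 124
add 11: running sum 71 < 124
add 9: running sum 80 < 124
add 6: running sum 86 < 124
add 11: running sum 97 < 124
add 10: running sum 107 < 124
add 3: running sum 110 < 124
add 6: running sum 116 < 124
add 7: running sum 123 < 124
add 6: shortest ending here [5, 12, 1, 10, 11, 11, 5, 11, 9, 6, 11, 10, 3, 6, 7, 6] sum 124, len 16
add 4: shortest ending here [5, 12, 1, 10, 11, 11, 5, 11, 9, 6, 11, 10, 3, 6, 7, 6, 4] sum 128, len 17
Shortest qualifying length: 16.

16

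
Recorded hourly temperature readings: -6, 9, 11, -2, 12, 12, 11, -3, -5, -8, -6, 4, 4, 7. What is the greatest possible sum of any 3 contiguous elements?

35

Window sums for each of the 12 positions:
-6 9 11 → sum 14
9 11 -2 → sum 18
11 -2 12 → sum 21
-2 12 12 → sum 22
12 12 11 → sum 35
12 11 -3 → sum 20
11 -3 -5 → sum 3
-3 -5 -8 → sum -16
-5 -8 -6 → sum -19
-8 -6 4 → sum -10
-6 4 4 → sum 2
4 4 7 → sum 15
Greatest of these is 35.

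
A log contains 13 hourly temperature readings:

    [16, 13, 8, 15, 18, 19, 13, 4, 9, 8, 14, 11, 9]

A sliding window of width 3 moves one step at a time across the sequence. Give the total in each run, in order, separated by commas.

37, 36, 41, 52, 50, 36, 26, 21, 31, 33, 34

16 13 8 → sum 37
13 8 15 → sum 36
8 15 18 → sum 41
15 18 19 → sum 52
18 19 13 → sum 50
19 13 4 → sum 36
13 4 9 → sum 26
4 9 8 → sum 21
9 8 14 → sum 31
8 14 11 → sum 33
14 11 9 → sum 34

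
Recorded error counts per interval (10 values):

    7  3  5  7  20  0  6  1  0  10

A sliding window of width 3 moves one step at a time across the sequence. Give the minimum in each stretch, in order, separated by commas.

3, 3, 5, 0, 0, 0, 0, 0

Sliding a size-3 window across the 10 values:
7 3 5 → min 3
3 5 7 → min 3
5 7 20 → min 5
7 20 0 → min 0
20 0 6 → min 0
0 6 1 → min 0
6 1 0 → min 0
1 0 10 → min 0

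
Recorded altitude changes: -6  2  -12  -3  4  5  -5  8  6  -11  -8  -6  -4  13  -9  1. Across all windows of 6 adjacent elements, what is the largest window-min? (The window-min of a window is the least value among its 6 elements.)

-5

[-6, 2, -12, -3, 4, 5] → min -12
[2, -12, -3, 4, 5, -5] → min -12
[-12, -3, 4, 5, -5, 8] → min -12
[-3, 4, 5, -5, 8, 6] → min -5
[4, 5, -5, 8, 6, -11] → min -11
[5, -5, 8, 6, -11, -8] → min -11
[-5, 8, 6, -11, -8, -6] → min -11
[8, 6, -11, -8, -6, -4] → min -11
[6, -11, -8, -6, -4, 13] → min -11
[-11, -8, -6, -4, 13, -9] → min -11
[-8, -6, -4, 13, -9, 1] → min -9
Largest of these is -5.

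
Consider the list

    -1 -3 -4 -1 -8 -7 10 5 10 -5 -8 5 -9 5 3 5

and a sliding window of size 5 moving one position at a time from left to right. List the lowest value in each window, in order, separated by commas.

-8, -8, -8, -8, -8, -7, -8, -8, -9, -9, -9, -9

(-1, -3, -4, -1, -8) → min -8
(-3, -4, -1, -8, -7) → min -8
(-4, -1, -8, -7, 10) → min -8
(-1, -8, -7, 10, 5) → min -8
(-8, -7, 10, 5, 10) → min -8
(-7, 10, 5, 10, -5) → min -7
(10, 5, 10, -5, -8) → min -8
(5, 10, -5, -8, 5) → min -8
(10, -5, -8, 5, -9) → min -9
(-5, -8, 5, -9, 5) → min -9
(-8, 5, -9, 5, 3) → min -9
(5, -9, 5, 3, 5) → min -9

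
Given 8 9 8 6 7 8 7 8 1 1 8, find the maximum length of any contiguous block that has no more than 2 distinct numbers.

4

[8] 1 distinct, len 1
[8, 9] 2 distinct, len 2
[8, 9, 8] 2 distinct, len 3
[8, 6] 2 distinct, len 2
[6, 7] 2 distinct, len 2
[7, 8] 2 distinct, len 2
[7, 8, 7] 2 distinct, len 3
[7, 8, 7, 8] 2 distinct, len 4
[8, 1] 2 distinct, len 2
[8, 1, 1] 2 distinct, len 3
[8, 1, 1, 8] 2 distinct, len 4
Longest length with ≤2 distinct: 4.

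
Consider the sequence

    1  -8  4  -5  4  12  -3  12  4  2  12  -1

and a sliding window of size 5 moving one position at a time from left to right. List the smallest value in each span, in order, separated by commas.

[1, -8, 4, -5, 4] → min -8
[-8, 4, -5, 4, 12] → min -8
[4, -5, 4, 12, -3] → min -5
[-5, 4, 12, -3, 12] → min -5
[4, 12, -3, 12, 4] → min -3
[12, -3, 12, 4, 2] → min -3
[-3, 12, 4, 2, 12] → min -3
[12, 4, 2, 12, -1] → min -1

-8, -8, -5, -5, -3, -3, -3, -1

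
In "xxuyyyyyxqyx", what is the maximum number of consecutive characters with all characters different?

3

add x: [x] len 1
add x (repeat x, move left end past it): [x] len 1
add u: [x, u] len 2
add y: [x, u, y] len 3
add y (repeat y, move left end past it): [y] len 1
add y (repeat y, move left end past it): [y] len 1
add y (repeat y, move left end past it): [y] len 1
add y (repeat y, move left end past it): [y] len 1
add x: [y, x] len 2
add q: [y, x, q] len 3
add y (repeat y, move left end past it): [x, q, y] len 3
add x (repeat x, move left end past it): [q, y, x] len 3
Longest all-distinct length: 3.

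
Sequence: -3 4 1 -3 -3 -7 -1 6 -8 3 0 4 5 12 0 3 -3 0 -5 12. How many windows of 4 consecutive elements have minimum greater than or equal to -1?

-3 4 1 -3 → min -3
4 1 -3 -3 → min -3
1 -3 -3 -7 → min -7
-3 -3 -7 -1 → min -7
-3 -7 -1 6 → min -7
-7 -1 6 -8 → min -8
-1 6 -8 3 → min -8
6 -8 3 0 → min -8
-8 3 0 4 → min -8
3 0 4 5 → min 0  ≥ -1 ✓
0 4 5 12 → min 0  ≥ -1 ✓
4 5 12 0 → min 0  ≥ -1 ✓
5 12 0 3 → min 0  ≥ -1 ✓
12 0 3 -3 → min -3
0 3 -3 0 → min -3
3 -3 0 -5 → min -5
-3 0 -5 12 → min -5
4 windows satisfy the condition.

4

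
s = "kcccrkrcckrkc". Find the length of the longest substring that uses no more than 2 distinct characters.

[k] 1 distinct, len 1
[k, c] 2 distinct, len 2
[k, c, c] 2 distinct, len 3
[k, c, c, c] 2 distinct, len 4
[c, c, c, r] 2 distinct, len 4
[r, k] 2 distinct, len 2
[r, k, r] 2 distinct, len 3
[r, c] 2 distinct, len 2
[r, c, c] 2 distinct, len 3
[c, c, k] 2 distinct, len 3
[k, r] 2 distinct, len 2
[k, r, k] 2 distinct, len 3
[k, c] 2 distinct, len 2
Longest length with ≤2 distinct: 4.

4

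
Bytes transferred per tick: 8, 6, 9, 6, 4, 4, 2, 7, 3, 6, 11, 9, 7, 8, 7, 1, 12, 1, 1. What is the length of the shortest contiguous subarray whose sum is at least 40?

add 8: running sum 8 < 40
add 6: running sum 14 < 40
add 9: running sum 23 < 40
add 6: running sum 29 < 40
add 4: running sum 33 < 40
add 4: running sum 37 < 40
add 2: running sum 39 < 40
end 7: [8, 6, 9, 6, 4, 4, 2, 7] sum 46, len 8
end 8: [6, 9, 6, 4, 4, 2, 7, 3] sum 41, len 8
end 9: [9, 6, 4, 4, 2, 7, 3, 6] sum 41, len 8
end 10: [6, 4, 4, 2, 7, 3, 6, 11] sum 43, len 8
end 11: [4, 2, 7, 3, 6, 11, 9] sum 42, len 7
end 12: [7, 3, 6, 11, 9, 7] sum 43, len 6
end 13: [6, 11, 9, 7, 8] sum 41, len 5
end 14: [11, 9, 7, 8, 7] sum 42, len 5
end 15: [11, 9, 7, 8, 7, 1] sum 43, len 6
end 16: [9, 7, 8, 7, 1, 12] sum 44, len 6
end 17: [9, 7, 8, 7, 1, 12, 1] sum 45, len 7
end 18: [9, 7, 8, 7, 1, 12, 1, 1] sum 46, len 8
Shortest qualifying length: 5.

5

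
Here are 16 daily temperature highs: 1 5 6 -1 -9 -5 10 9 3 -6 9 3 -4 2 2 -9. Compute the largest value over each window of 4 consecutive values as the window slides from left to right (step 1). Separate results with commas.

6, 6, 6, 10, 10, 10, 10, 9, 9, 9, 9, 3, 2

Sliding a size-4 window across the 16 values:
(1, 5, 6, -1) → max 6
(5, 6, -1, -9) → max 6
(6, -1, -9, -5) → max 6
(-1, -9, -5, 10) → max 10
(-9, -5, 10, 9) → max 10
(-5, 10, 9, 3) → max 10
(10, 9, 3, -6) → max 10
(9, 3, -6, 9) → max 9
(3, -6, 9, 3) → max 9
(-6, 9, 3, -4) → max 9
(9, 3, -4, 2) → max 9
(3, -4, 2, 2) → max 3
(-4, 2, 2, -9) → max 2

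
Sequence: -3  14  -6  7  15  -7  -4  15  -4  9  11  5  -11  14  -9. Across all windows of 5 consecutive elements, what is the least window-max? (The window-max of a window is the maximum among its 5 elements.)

11

Window maxs for each of the 11 positions:
-3 14 -6 7 15 → max 15
14 -6 7 15 -7 → max 15
-6 7 15 -7 -4 → max 15
7 15 -7 -4 15 → max 15
15 -7 -4 15 -4 → max 15
-7 -4 15 -4 9 → max 15
-4 15 -4 9 11 → max 15
15 -4 9 11 5 → max 15
-4 9 11 5 -11 → max 11
9 11 5 -11 14 → max 14
11 5 -11 14 -9 → max 14
Least of these is 11.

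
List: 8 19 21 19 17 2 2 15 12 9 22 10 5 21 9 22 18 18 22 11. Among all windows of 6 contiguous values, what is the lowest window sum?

57

Window sums for each of the 15 positions:
[8, 19, 21, 19, 17, 2] → sum 86
[19, 21, 19, 17, 2, 2] → sum 80
[21, 19, 17, 2, 2, 15] → sum 76
[19, 17, 2, 2, 15, 12] → sum 67
[17, 2, 2, 15, 12, 9] → sum 57
[2, 2, 15, 12, 9, 22] → sum 62
[2, 15, 12, 9, 22, 10] → sum 70
[15, 12, 9, 22, 10, 5] → sum 73
[12, 9, 22, 10, 5, 21] → sum 79
[9, 22, 10, 5, 21, 9] → sum 76
[22, 10, 5, 21, 9, 22] → sum 89
[10, 5, 21, 9, 22, 18] → sum 85
[5, 21, 9, 22, 18, 18] → sum 93
[21, 9, 22, 18, 18, 22] → sum 110
[9, 22, 18, 18, 22, 11] → sum 100
Lowest of these is 57.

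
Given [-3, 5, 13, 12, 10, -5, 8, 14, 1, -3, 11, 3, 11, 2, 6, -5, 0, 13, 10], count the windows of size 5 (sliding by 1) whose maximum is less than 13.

5

[-3, 5, 13, 12, 10] → max 13
[5, 13, 12, 10, -5] → max 13
[13, 12, 10, -5, 8] → max 13
[12, 10, -5, 8, 14] → max 14
[10, -5, 8, 14, 1] → max 14
[-5, 8, 14, 1, -3] → max 14
[8, 14, 1, -3, 11] → max 14
[14, 1, -3, 11, 3] → max 14
[1, -3, 11, 3, 11] → max 11  < 13 ✓
[-3, 11, 3, 11, 2] → max 11  < 13 ✓
[11, 3, 11, 2, 6] → max 11  < 13 ✓
[3, 11, 2, 6, -5] → max 11  < 13 ✓
[11, 2, 6, -5, 0] → max 11  < 13 ✓
[2, 6, -5, 0, 13] → max 13
[6, -5, 0, 13, 10] → max 13
5 windows satisfy the condition.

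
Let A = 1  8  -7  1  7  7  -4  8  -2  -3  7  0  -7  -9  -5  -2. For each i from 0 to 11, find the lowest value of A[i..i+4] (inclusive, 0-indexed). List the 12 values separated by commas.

Sliding a size-5 window across the 16 values:
[1, 8, -7, 1, 7] → min -7
[8, -7, 1, 7, 7] → min -7
[-7, 1, 7, 7, -4] → min -7
[1, 7, 7, -4, 8] → min -4
[7, 7, -4, 8, -2] → min -4
[7, -4, 8, -2, -3] → min -4
[-4, 8, -2, -3, 7] → min -4
[8, -2, -3, 7, 0] → min -3
[-2, -3, 7, 0, -7] → min -7
[-3, 7, 0, -7, -9] → min -9
[7, 0, -7, -9, -5] → min -9
[0, -7, -9, -5, -2] → min -9

-7, -7, -7, -4, -4, -4, -4, -3, -7, -9, -9, -9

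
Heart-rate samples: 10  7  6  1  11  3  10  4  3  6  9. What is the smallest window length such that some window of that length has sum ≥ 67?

11

add 10: running sum 10 < 67
add 7: running sum 17 < 67
add 6: running sum 23 < 67
add 1: running sum 24 < 67
add 11: running sum 35 < 67
add 3: running sum 38 < 67
add 10: running sum 48 < 67
add 4: running sum 52 < 67
add 3: running sum 55 < 67
add 6: running sum 61 < 67
add 9: shortest ending here [10, 7, 6, 1, 11, 3, 10, 4, 3, 6, 9] sum 70, len 11
Shortest qualifying length: 11.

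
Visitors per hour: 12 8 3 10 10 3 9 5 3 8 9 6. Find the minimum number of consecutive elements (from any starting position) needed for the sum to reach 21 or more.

add 12: running sum 12 < 21
add 8: running sum 20 < 21
end 2: [12, 8, 3] sum 23, len 3
end 3: [8, 3, 10] sum 21, len 3
end 4: [3, 10, 10] sum 23, len 3
end 5: [10, 10, 3] sum 23, len 3
end 6: [10, 3, 9] sum 22, len 3
end 7: [10, 3, 9, 5] sum 27, len 4
end 8: [10, 3, 9, 5, 3] sum 30, len 5
end 9: [9, 5, 3, 8] sum 25, len 4
end 10: [5, 3, 8, 9] sum 25, len 4
end 11: [8, 9, 6] sum 23, len 3
Shortest qualifying length: 3.

3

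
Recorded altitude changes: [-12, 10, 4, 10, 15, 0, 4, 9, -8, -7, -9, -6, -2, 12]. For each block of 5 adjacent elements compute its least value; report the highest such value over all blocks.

0

(-12, 10, 4, 10, 15) → min -12
(10, 4, 10, 15, 0) → min 0
(4, 10, 15, 0, 4) → min 0
(10, 15, 0, 4, 9) → min 0
(15, 0, 4, 9, -8) → min -8
(0, 4, 9, -8, -7) → min -8
(4, 9, -8, -7, -9) → min -9
(9, -8, -7, -9, -6) → min -9
(-8, -7, -9, -6, -2) → min -9
(-7, -9, -6, -2, 12) → min -9
Highest of these is 0.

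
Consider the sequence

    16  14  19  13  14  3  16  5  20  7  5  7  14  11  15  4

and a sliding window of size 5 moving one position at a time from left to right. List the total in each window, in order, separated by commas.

76, 63, 65, 51, 58, 51, 53, 44, 53, 44, 52, 51

16 14 19 13 14 → sum 76
14 19 13 14 3 → sum 63
19 13 14 3 16 → sum 65
13 14 3 16 5 → sum 51
14 3 16 5 20 → sum 58
3 16 5 20 7 → sum 51
16 5 20 7 5 → sum 53
5 20 7 5 7 → sum 44
20 7 5 7 14 → sum 53
7 5 7 14 11 → sum 44
5 7 14 11 15 → sum 52
7 14 11 15 4 → sum 51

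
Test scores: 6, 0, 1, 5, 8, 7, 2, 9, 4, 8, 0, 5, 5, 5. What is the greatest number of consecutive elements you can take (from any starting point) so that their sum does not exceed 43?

→ 6: sum 6, len 1
→ 0: sum 6, len 2
→ 1: sum 7, len 3
→ 5: sum 12, len 4
→ 8: sum 20, len 5
→ 7: sum 27, len 6
→ 2: sum 29, len 7
→ 9: sum 38, len 8
→ 4: sum 42, len 9
→ 8 (dropped 6, 0, 1): sum 43, len 7
→ 0: sum 43, len 8
→ 5 (dropped 5): sum 43, len 8
→ 5 (dropped 8): sum 40, len 8
→ 5 (dropped 7): sum 38, len 8
Longest length seen: 9.

9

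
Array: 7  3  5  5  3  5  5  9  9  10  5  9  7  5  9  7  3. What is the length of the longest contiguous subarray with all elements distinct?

4

[7] len 1
[7, 3] len 2
[7, 3, 5] len 3
[5] len 1
[5, 3] len 2
[3, 5] len 2
[5] len 1
[5, 9] len 2
[9] len 1
[9, 10] len 2
[9, 10, 5] len 3
[10, 5, 9] len 3
[10, 5, 9, 7] len 4
[9, 7, 5] len 3
[7, 5, 9] len 3
[5, 9, 7] len 3
[5, 9, 7, 3] len 4
Longest all-distinct length: 4.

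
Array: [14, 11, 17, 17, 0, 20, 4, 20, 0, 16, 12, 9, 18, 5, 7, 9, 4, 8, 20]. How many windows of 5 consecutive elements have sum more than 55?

7

14 11 17 17 0 → sum 59  > 55 ✓
11 17 17 0 20 → sum 65  > 55 ✓
17 17 0 20 4 → sum 58  > 55 ✓
17 0 20 4 20 → sum 61  > 55 ✓
0 20 4 20 0 → sum 44
20 4 20 0 16 → sum 60  > 55 ✓
4 20 0 16 12 → sum 52
20 0 16 12 9 → sum 57  > 55 ✓
0 16 12 9 18 → sum 55
16 12 9 18 5 → sum 60  > 55 ✓
12 9 18 5 7 → sum 51
9 18 5 7 9 → sum 48
18 5 7 9 4 → sum 43
5 7 9 4 8 → sum 33
7 9 4 8 20 → sum 48
7 windows satisfy the condition.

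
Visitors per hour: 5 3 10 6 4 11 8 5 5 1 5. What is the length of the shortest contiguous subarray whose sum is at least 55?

add 5: running sum 5 < 55
add 3: running sum 8 < 55
add 10: running sum 18 < 55
add 6: running sum 24 < 55
add 4: running sum 28 < 55
add 11: running sum 39 < 55
add 8: running sum 47 < 55
add 5: running sum 52 < 55
end 8: [5, 3, 10, 6, 4, 11, 8, 5, 5] sum 57, len 9
end 9: [5, 3, 10, 6, 4, 11, 8, 5, 5, 1] sum 58, len 10
end 10: [10, 6, 4, 11, 8, 5, 5, 1, 5] sum 55, len 9
Shortest qualifying length: 9.

9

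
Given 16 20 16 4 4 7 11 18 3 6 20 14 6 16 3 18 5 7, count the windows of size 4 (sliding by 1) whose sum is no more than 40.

16 20 16 4 → sum 56
20 16 4 4 → sum 44
16 4 4 7 → sum 31  ≤ 40 ✓
4 4 7 11 → sum 26  ≤ 40 ✓
4 7 11 18 → sum 40  ≤ 40 ✓
7 11 18 3 → sum 39  ≤ 40 ✓
11 18 3 6 → sum 38  ≤ 40 ✓
18 3 6 20 → sum 47
3 6 20 14 → sum 43
6 20 14 6 → sum 46
20 14 6 16 → sum 56
14 6 16 3 → sum 39  ≤ 40 ✓
6 16 3 18 → sum 43
16 3 18 5 → sum 42
3 18 5 7 → sum 33  ≤ 40 ✓
7 windows satisfy the condition.

7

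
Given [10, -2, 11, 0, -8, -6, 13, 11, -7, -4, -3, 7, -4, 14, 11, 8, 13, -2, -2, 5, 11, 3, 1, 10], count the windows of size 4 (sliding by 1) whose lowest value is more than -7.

10 -2 11 0 → min -2  > -7 ✓
-2 11 0 -8 → min -8
11 0 -8 -6 → min -8
0 -8 -6 13 → min -8
-8 -6 13 11 → min -8
-6 13 11 -7 → min -7
13 11 -7 -4 → min -7
11 -7 -4 -3 → min -7
-7 -4 -3 7 → min -7
-4 -3 7 -4 → min -4  > -7 ✓
-3 7 -4 14 → min -4  > -7 ✓
7 -4 14 11 → min -4  > -7 ✓
-4 14 11 8 → min -4  > -7 ✓
14 11 8 13 → min 8  > -7 ✓
11 8 13 -2 → min -2  > -7 ✓
8 13 -2 -2 → min -2  > -7 ✓
13 -2 -2 5 → min -2  > -7 ✓
-2 -2 5 11 → min -2  > -7 ✓
-2 5 11 3 → min -2  > -7 ✓
5 11 3 1 → min 1  > -7 ✓
11 3 1 10 → min 1  > -7 ✓
13 windows satisfy the condition.

13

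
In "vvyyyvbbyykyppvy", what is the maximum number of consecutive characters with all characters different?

3

add v: [v] len 1
add v (repeat v, move left end past it): [v] len 1
add y: [v, y] len 2
add y (repeat y, move left end past it): [y] len 1
add y (repeat y, move left end past it): [y] len 1
add v: [y, v] len 2
add b: [y, v, b] len 3
add b (repeat b, move left end past it): [b] len 1
add y: [b, y] len 2
add y (repeat y, move left end past it): [y] len 1
add k: [y, k] len 2
add y (repeat y, move left end past it): [k, y] len 2
add p: [k, y, p] len 3
add p (repeat p, move left end past it): [p] len 1
add v: [p, v] len 2
add y: [p, v, y] len 3
Longest all-distinct length: 3.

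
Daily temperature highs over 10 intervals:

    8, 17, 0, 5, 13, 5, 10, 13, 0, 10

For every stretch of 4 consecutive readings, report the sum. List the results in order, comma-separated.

30, 35, 23, 33, 41, 28, 33

Sliding a size-4 window across the 10 values:
[8, 17, 0, 5] → sum 30
[17, 0, 5, 13] → sum 35
[0, 5, 13, 5] → sum 23
[5, 13, 5, 10] → sum 33
[13, 5, 10, 13] → sum 41
[5, 10, 13, 0] → sum 28
[10, 13, 0, 10] → sum 33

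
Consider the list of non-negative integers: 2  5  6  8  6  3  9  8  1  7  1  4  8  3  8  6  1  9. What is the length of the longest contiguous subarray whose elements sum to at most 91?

17

→ 2: sum 2, len 1
→ 5: sum 7, len 2
→ 6: sum 13, len 3
→ 8: sum 21, len 4
→ 6: sum 27, len 5
→ 3: sum 30, len 6
→ 9: sum 39, len 7
→ 8: sum 47, len 8
→ 1: sum 48, len 9
→ 7: sum 55, len 10
→ 1: sum 56, len 11
→ 4: sum 60, len 12
→ 8: sum 68, len 13
→ 3: sum 71, len 14
→ 8: sum 79, len 15
→ 6: sum 85, len 16
→ 1: sum 86, len 17
→ 9 (dropped 2, 5): sum 88, len 16
Longest length seen: 17.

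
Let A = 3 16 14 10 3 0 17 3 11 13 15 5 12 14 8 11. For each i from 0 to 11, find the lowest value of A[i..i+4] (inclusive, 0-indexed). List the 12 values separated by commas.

3 16 14 10 3 → min 3
16 14 10 3 0 → min 0
14 10 3 0 17 → min 0
10 3 0 17 3 → min 0
3 0 17 3 11 → min 0
0 17 3 11 13 → min 0
17 3 11 13 15 → min 3
3 11 13 15 5 → min 3
11 13 15 5 12 → min 5
13 15 5 12 14 → min 5
15 5 12 14 8 → min 5
5 12 14 8 11 → min 5

3, 0, 0, 0, 0, 0, 3, 3, 5, 5, 5, 5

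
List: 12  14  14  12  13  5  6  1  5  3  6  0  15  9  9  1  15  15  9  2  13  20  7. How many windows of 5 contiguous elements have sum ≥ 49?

(12, 14, 14, 12, 13) → sum 65  ≥ 49 ✓
(14, 14, 12, 13, 5) → sum 58  ≥ 49 ✓
(14, 12, 13, 5, 6) → sum 50  ≥ 49 ✓
(12, 13, 5, 6, 1) → sum 37
(13, 5, 6, 1, 5) → sum 30
(5, 6, 1, 5, 3) → sum 20
(6, 1, 5, 3, 6) → sum 21
(1, 5, 3, 6, 0) → sum 15
(5, 3, 6, 0, 15) → sum 29
(3, 6, 0, 15, 9) → sum 33
(6, 0, 15, 9, 9) → sum 39
(0, 15, 9, 9, 1) → sum 34
(15, 9, 9, 1, 15) → sum 49  ≥ 49 ✓
(9, 9, 1, 15, 15) → sum 49  ≥ 49 ✓
(9, 1, 15, 15, 9) → sum 49  ≥ 49 ✓
(1, 15, 15, 9, 2) → sum 42
(15, 15, 9, 2, 13) → sum 54  ≥ 49 ✓
(15, 9, 2, 13, 20) → sum 59  ≥ 49 ✓
(9, 2, 13, 20, 7) → sum 51  ≥ 49 ✓
9 windows satisfy the condition.

9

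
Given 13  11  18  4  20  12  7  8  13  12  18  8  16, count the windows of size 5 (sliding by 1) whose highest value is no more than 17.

13 11 18 4 20 → max 20
11 18 4 20 12 → max 20
18 4 20 12 7 → max 20
4 20 12 7 8 → max 20
20 12 7 8 13 → max 20
12 7 8 13 12 → max 13  ≤ 17 ✓
7 8 13 12 18 → max 18
8 13 12 18 8 → max 18
13 12 18 8 16 → max 18
1 window satisfy the condition.

1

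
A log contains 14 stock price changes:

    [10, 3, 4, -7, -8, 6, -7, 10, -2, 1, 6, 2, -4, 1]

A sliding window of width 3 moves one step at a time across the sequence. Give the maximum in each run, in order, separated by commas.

10 3 4 → max 10
3 4 -7 → max 4
4 -7 -8 → max 4
-7 -8 6 → max 6
-8 6 -7 → max 6
6 -7 10 → max 10
-7 10 -2 → max 10
10 -2 1 → max 10
-2 1 6 → max 6
1 6 2 → max 6
6 2 -4 → max 6
2 -4 1 → max 2

10, 4, 4, 6, 6, 10, 10, 10, 6, 6, 6, 2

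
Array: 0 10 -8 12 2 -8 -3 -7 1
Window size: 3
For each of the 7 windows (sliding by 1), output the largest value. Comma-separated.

10, 12, 12, 12, 2, -3, 1

0 10 -8 → max 10
10 -8 12 → max 12
-8 12 2 → max 12
12 2 -8 → max 12
2 -8 -3 → max 2
-8 -3 -7 → max -3
-3 -7 1 → max 1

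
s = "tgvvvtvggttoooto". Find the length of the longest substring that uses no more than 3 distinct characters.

11

add t: window [t] (1 distinct), len 1
add g: window [t, g] (2 distinct), len 2
add v: window [t, g, v] (3 distinct), len 3
add v: window [t, g, v, v] (3 distinct), len 4
add v: window [t, g, v, v, v] (3 distinct), len 5
add t: window [t, g, v, v, v, t] (3 distinct), len 6
add v: window [t, g, v, v, v, t, v] (3 distinct), len 7
add g: window [t, g, v, v, v, t, v, g] (3 distinct), len 8
add g: window [t, g, v, v, v, t, v, g, g] (3 distinct), len 9
add t: window [t, g, v, v, v, t, v, g, g, t] (3 distinct), len 10
add t: window [t, g, v, v, v, t, v, g, g, t, t] (3 distinct), len 11
add o: window [g, g, t, t, o] (3 distinct), len 5
add o: window [g, g, t, t, o, o] (3 distinct), len 6
add o: window [g, g, t, t, o, o, o] (3 distinct), len 7
add t: window [g, g, t, t, o, o, o, t] (3 distinct), len 8
add o: window [g, g, t, t, o, o, o, t, o] (3 distinct), len 9
Longest length with ≤3 distinct: 11.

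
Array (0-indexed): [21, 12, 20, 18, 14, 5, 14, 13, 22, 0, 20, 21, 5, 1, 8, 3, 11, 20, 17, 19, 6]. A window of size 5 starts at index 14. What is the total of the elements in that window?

59

Elements at indices 14..18: 8, 3, 11, 20, 17
sum(8, 3, 11, 20, 17) = 59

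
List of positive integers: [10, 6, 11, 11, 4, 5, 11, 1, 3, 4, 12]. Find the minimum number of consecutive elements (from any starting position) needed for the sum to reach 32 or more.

Extend right; whenever the sum reaches 32, record the length and shrink from the left:
add 10: running sum 10 < 32
add 6: running sum 16 < 32
add 11: running sum 27 < 32
add 11: shortest ending here [10, 6, 11, 11] sum 38, len 4
add 4: shortest ending here [6, 11, 11, 4] sum 32, len 4
add 5: shortest ending here [6, 11, 11, 4, 5] sum 37, len 5
add 11: shortest ending here [11, 11, 4, 5, 11] sum 42, len 5
add 1: shortest ending here [11, 4, 5, 11, 1] sum 32, len 5
add 3: shortest ending here [11, 4, 5, 11, 1, 3] sum 35, len 6
add 4: shortest ending here [11, 4, 5, 11, 1, 3, 4] sum 39, len 7
add 12: shortest ending here [5, 11, 1, 3, 4, 12] sum 36, len 6
Shortest qualifying length: 4.

4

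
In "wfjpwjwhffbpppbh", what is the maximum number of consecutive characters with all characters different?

[w] len 1
[w, f] len 2
[w, f, j] len 3
[w, f, j, p] len 4
[f, j, p, w] len 4
[p, w, j] len 3
[j, w] len 2
[j, w, h] len 3
[j, w, h, f] len 4
[f] len 1
[f, b] len 2
[f, b, p] len 3
[p] len 1
[p] len 1
[p, b] len 2
[p, b, h] len 3
Longest all-distinct length: 4.

4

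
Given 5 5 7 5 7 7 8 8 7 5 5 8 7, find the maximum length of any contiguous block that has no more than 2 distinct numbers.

Extend right; when distinct count exceeds 2, shrink from the left:
[5] 1 distinct, len 1
[5, 5] 1 distinct, len 2
[5, 5, 7] 2 distinct, len 3
[5, 5, 7, 5] 2 distinct, len 4
[5, 5, 7, 5, 7] 2 distinct, len 5
[5, 5, 7, 5, 7, 7] 2 distinct, len 6
[7, 7, 8] 2 distinct, len 3
[7, 7, 8, 8] 2 distinct, len 4
[7, 7, 8, 8, 7] 2 distinct, len 5
[7, 5] 2 distinct, len 2
[7, 5, 5] 2 distinct, len 3
[5, 5, 8] 2 distinct, len 3
[8, 7] 2 distinct, len 2
Longest length with ≤2 distinct: 6.

6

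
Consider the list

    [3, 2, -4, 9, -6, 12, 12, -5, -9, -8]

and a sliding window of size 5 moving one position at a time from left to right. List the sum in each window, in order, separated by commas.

4, 13, 23, 22, 4, 2

3 2 -4 9 -6 → sum 4
2 -4 9 -6 12 → sum 13
-4 9 -6 12 12 → sum 23
9 -6 12 12 -5 → sum 22
-6 12 12 -5 -9 → sum 4
12 12 -5 -9 -8 → sum 2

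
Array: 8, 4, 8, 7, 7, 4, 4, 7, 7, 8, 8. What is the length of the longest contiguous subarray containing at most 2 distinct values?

6

add 8: window [8] (1 distinct), len 1
add 4: window [8, 4] (2 distinct), len 2
add 8: window [8, 4, 8] (2 distinct), len 3
add 7: window [8, 7] (2 distinct), len 2
add 7: window [8, 7, 7] (2 distinct), len 3
add 4: window [7, 7, 4] (2 distinct), len 3
add 4: window [7, 7, 4, 4] (2 distinct), len 4
add 7: window [7, 7, 4, 4, 7] (2 distinct), len 5
add 7: window [7, 7, 4, 4, 7, 7] (2 distinct), len 6
add 8: window [7, 7, 8] (2 distinct), len 3
add 8: window [7, 7, 8, 8] (2 distinct), len 4
Longest length with ≤2 distinct: 6.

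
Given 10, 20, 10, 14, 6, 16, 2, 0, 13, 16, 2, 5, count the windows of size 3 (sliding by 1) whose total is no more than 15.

1

[10, 20, 10] → sum 40
[20, 10, 14] → sum 44
[10, 14, 6] → sum 30
[14, 6, 16] → sum 36
[6, 16, 2] → sum 24
[16, 2, 0] → sum 18
[2, 0, 13] → sum 15  ≤ 15 ✓
[0, 13, 16] → sum 29
[13, 16, 2] → sum 31
[16, 2, 5] → sum 23
1 window satisfy the condition.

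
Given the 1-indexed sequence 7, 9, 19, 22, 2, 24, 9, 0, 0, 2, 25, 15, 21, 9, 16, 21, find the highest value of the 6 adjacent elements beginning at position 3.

Elements at indices 3..8: 19, 22, 2, 24, 9, 0
max(19, 22, 2, 24, 9, 0) = 24

24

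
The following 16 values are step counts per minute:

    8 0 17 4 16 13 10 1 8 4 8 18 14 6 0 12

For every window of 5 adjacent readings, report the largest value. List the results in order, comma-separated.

(8, 0, 17, 4, 16) → max 17
(0, 17, 4, 16, 13) → max 17
(17, 4, 16, 13, 10) → max 17
(4, 16, 13, 10, 1) → max 16
(16, 13, 10, 1, 8) → max 16
(13, 10, 1, 8, 4) → max 13
(10, 1, 8, 4, 8) → max 10
(1, 8, 4, 8, 18) → max 18
(8, 4, 8, 18, 14) → max 18
(4, 8, 18, 14, 6) → max 18
(8, 18, 14, 6, 0) → max 18
(18, 14, 6, 0, 12) → max 18

17, 17, 17, 16, 16, 13, 10, 18, 18, 18, 18, 18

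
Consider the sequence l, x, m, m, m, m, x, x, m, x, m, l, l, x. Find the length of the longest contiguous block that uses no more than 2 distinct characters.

add l: window [l] (1 distinct), len 1
add x: window [l, x] (2 distinct), len 2
add m: window [x, m] (2 distinct), len 2
add m: window [x, m, m] (2 distinct), len 3
add m: window [x, m, m, m] (2 distinct), len 4
add m: window [x, m, m, m, m] (2 distinct), len 5
add x: window [x, m, m, m, m, x] (2 distinct), len 6
add x: window [x, m, m, m, m, x, x] (2 distinct), len 7
add m: window [x, m, m, m, m, x, x, m] (2 distinct), len 8
add x: window [x, m, m, m, m, x, x, m, x] (2 distinct), len 9
add m: window [x, m, m, m, m, x, x, m, x, m] (2 distinct), len 10
add l: window [m, l] (2 distinct), len 2
add l: window [m, l, l] (2 distinct), len 3
add x: window [l, l, x] (2 distinct), len 3
Longest length with ≤2 distinct: 10.

10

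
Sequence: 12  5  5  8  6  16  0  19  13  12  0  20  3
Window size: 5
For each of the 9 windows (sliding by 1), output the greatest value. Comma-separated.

12 5 5 8 6 → max 12
5 5 8 6 16 → max 16
5 8 6 16 0 → max 16
8 6 16 0 19 → max 19
6 16 0 19 13 → max 19
16 0 19 13 12 → max 19
0 19 13 12 0 → max 19
19 13 12 0 20 → max 20
13 12 0 20 3 → max 20

12, 16, 16, 19, 19, 19, 19, 20, 20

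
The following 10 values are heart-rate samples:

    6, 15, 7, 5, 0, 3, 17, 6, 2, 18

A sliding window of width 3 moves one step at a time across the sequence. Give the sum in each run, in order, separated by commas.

(6, 15, 7) → sum 28
(15, 7, 5) → sum 27
(7, 5, 0) → sum 12
(5, 0, 3) → sum 8
(0, 3, 17) → sum 20
(3, 17, 6) → sum 26
(17, 6, 2) → sum 25
(6, 2, 18) → sum 26

28, 27, 12, 8, 20, 26, 25, 26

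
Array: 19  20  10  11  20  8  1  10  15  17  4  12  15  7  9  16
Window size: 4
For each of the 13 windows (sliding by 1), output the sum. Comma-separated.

60, 61, 49, 40, 39, 34, 43, 46, 48, 48, 38, 43, 47

Sliding a size-4 window across the 16 values:
[19, 20, 10, 11] → sum 60
[20, 10, 11, 20] → sum 61
[10, 11, 20, 8] → sum 49
[11, 20, 8, 1] → sum 40
[20, 8, 1, 10] → sum 39
[8, 1, 10, 15] → sum 34
[1, 10, 15, 17] → sum 43
[10, 15, 17, 4] → sum 46
[15, 17, 4, 12] → sum 48
[17, 4, 12, 15] → sum 48
[4, 12, 15, 7] → sum 38
[12, 15, 7, 9] → sum 43
[15, 7, 9, 16] → sum 47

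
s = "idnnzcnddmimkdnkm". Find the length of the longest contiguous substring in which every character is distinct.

5

[i] len 1
[i, d] len 2
[i, d, n] len 3
[n] len 1
[n, z] len 2
[n, z, c] len 3
[z, c, n] len 3
[z, c, n, d] len 4
[d] len 1
[d, m] len 2
[d, m, i] len 3
[i, m] len 2
[i, m, k] len 3
[i, m, k, d] len 4
[i, m, k, d, n] len 5
[d, n, k] len 3
[d, n, k, m] len 4
Longest all-distinct length: 5.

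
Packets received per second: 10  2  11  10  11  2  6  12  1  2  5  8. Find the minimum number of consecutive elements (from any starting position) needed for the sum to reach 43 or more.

add 10: running sum 10 < 43
add 2: running sum 12 < 43
add 11: running sum 23 < 43
add 10: running sum 33 < 43
end 4: [10, 2, 11, 10, 11] sum 44, len 5
end 5: [10, 2, 11, 10, 11, 2] sum 46, len 6
end 6: [10, 2, 11, 10, 11, 2, 6] sum 52, len 7
end 7: [11, 10, 11, 2, 6, 12] sum 52, len 6
end 8: [11, 10, 11, 2, 6, 12, 1] sum 53, len 7
end 9: [10, 11, 2, 6, 12, 1, 2] sum 44, len 7
end 10: [10, 11, 2, 6, 12, 1, 2, 5] sum 49, len 8
end 11: [11, 2, 6, 12, 1, 2, 5, 8] sum 47, len 8
Shortest qualifying length: 5.

5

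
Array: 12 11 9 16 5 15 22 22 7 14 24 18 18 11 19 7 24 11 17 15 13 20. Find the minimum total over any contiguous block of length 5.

53

12 11 9 16 5 → sum 53
11 9 16 5 15 → sum 56
9 16 5 15 22 → sum 67
16 5 15 22 22 → sum 80
5 15 22 22 7 → sum 71
15 22 22 7 14 → sum 80
22 22 7 14 24 → sum 89
22 7 14 24 18 → sum 85
7 14 24 18 18 → sum 81
14 24 18 18 11 → sum 85
24 18 18 11 19 → sum 90
18 18 11 19 7 → sum 73
18 11 19 7 24 → sum 79
11 19 7 24 11 → sum 72
19 7 24 11 17 → sum 78
7 24 11 17 15 → sum 74
24 11 17 15 13 → sum 80
11 17 15 13 20 → sum 76
Minimum of these is 53.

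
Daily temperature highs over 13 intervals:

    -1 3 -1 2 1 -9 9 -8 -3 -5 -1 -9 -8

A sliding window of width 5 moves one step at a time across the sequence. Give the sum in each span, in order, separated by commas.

4, -4, 2, -5, -10, -16, -8, -26, -26

(-1, 3, -1, 2, 1) → sum 4
(3, -1, 2, 1, -9) → sum -4
(-1, 2, 1, -9, 9) → sum 2
(2, 1, -9, 9, -8) → sum -5
(1, -9, 9, -8, -3) → sum -10
(-9, 9, -8, -3, -5) → sum -16
(9, -8, -3, -5, -1) → sum -8
(-8, -3, -5, -1, -9) → sum -26
(-3, -5, -1, -9, -8) → sum -26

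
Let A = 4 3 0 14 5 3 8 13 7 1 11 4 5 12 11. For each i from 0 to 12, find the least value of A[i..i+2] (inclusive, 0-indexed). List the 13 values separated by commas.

Sliding a size-3 window across the 15 values:
[4, 3, 0] → min 0
[3, 0, 14] → min 0
[0, 14, 5] → min 0
[14, 5, 3] → min 3
[5, 3, 8] → min 3
[3, 8, 13] → min 3
[8, 13, 7] → min 7
[13, 7, 1] → min 1
[7, 1, 11] → min 1
[1, 11, 4] → min 1
[11, 4, 5] → min 4
[4, 5, 12] → min 4
[5, 12, 11] → min 5

0, 0, 0, 3, 3, 3, 7, 1, 1, 1, 4, 4, 5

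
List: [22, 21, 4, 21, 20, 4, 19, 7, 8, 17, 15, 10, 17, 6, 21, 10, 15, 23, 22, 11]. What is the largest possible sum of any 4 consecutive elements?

71

Window sums for each of the 17 positions:
(22, 21, 4, 21) → sum 68
(21, 4, 21, 20) → sum 66
(4, 21, 20, 4) → sum 49
(21, 20, 4, 19) → sum 64
(20, 4, 19, 7) → sum 50
(4, 19, 7, 8) → sum 38
(19, 7, 8, 17) → sum 51
(7, 8, 17, 15) → sum 47
(8, 17, 15, 10) → sum 50
(17, 15, 10, 17) → sum 59
(15, 10, 17, 6) → sum 48
(10, 17, 6, 21) → sum 54
(17, 6, 21, 10) → sum 54
(6, 21, 10, 15) → sum 52
(21, 10, 15, 23) → sum 69
(10, 15, 23, 22) → sum 70
(15, 23, 22, 11) → sum 71
Largest of these is 71.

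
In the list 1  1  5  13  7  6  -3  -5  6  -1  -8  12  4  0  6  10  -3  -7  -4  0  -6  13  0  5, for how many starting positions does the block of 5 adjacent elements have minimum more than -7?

10

1 1 5 13 7 → min 1  > -7 ✓
1 5 13 7 6 → min 1  > -7 ✓
5 13 7 6 -3 → min -3  > -7 ✓
13 7 6 -3 -5 → min -5  > -7 ✓
7 6 -3 -5 6 → min -5  > -7 ✓
6 -3 -5 6 -1 → min -5  > -7 ✓
-3 -5 6 -1 -8 → min -8
-5 6 -1 -8 12 → min -8
6 -1 -8 12 4 → min -8
-1 -8 12 4 0 → min -8
-8 12 4 0 6 → min -8
12 4 0 6 10 → min 0  > -7 ✓
4 0 6 10 -3 → min -3  > -7 ✓
0 6 10 -3 -7 → min -7
6 10 -3 -7 -4 → min -7
10 -3 -7 -4 0 → min -7
-3 -7 -4 0 -6 → min -7
-7 -4 0 -6 13 → min -7
-4 0 -6 13 0 → min -6  > -7 ✓
0 -6 13 0 5 → min -6  > -7 ✓
10 windows satisfy the condition.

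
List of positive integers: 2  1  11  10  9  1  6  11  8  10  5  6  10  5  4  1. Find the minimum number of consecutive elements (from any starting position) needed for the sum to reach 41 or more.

add 2: running sum 2 < 41
add 1: running sum 3 < 41
add 11: running sum 14 < 41
add 10: running sum 24 < 41
add 9: running sum 33 < 41
add 1: running sum 34 < 41
add 6: running sum 40 < 41
add 11: shortest ending here [11, 10, 9, 1, 6, 11] sum 48, len 6
add 8: shortest ending here [10, 9, 1, 6, 11, 8] sum 45, len 6
add 10: shortest ending here [9, 1, 6, 11, 8, 10] sum 45, len 6
add 5: shortest ending here [1, 6, 11, 8, 10, 5] sum 41, len 6
add 6: shortest ending here [6, 11, 8, 10, 5, 6] sum 46, len 6
add 10: shortest ending here [11, 8, 10, 5, 6, 10] sum 50, len 6
add 5: shortest ending here [8, 10, 5, 6, 10, 5] sum 44, len 6
add 4: shortest ending here [8, 10, 5, 6, 10, 5, 4] sum 48, len 7
add 1: shortest ending here [10, 5, 6, 10, 5, 4, 1] sum 41, len 7
Shortest qualifying length: 6.

6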